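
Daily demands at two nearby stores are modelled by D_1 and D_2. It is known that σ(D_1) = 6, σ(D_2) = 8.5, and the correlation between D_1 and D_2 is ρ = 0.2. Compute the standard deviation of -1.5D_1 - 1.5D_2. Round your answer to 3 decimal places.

17.014

Var(D_1) = (6)² = 36;  Var(D_2) = (8.5)² = 72.25
cov(D_1,D_2) = ρ·σ(D_1)·σ(D_2) = 0.2·6·8.5 = 10.2
Var(-1.5D_1 - 1.5D_2) = (-1.5)²·Var(D_1) + (-1.5)²·Var(D_2) + 2·(-1.5)·(-1.5)·cov(D_1,D_2)
= 2.25·36 + 2.25·72.25 + 4.5·10.2 = 289.4625
σ(-1.5D_1 - 1.5D_2) = √289.4625 ≈ 17.014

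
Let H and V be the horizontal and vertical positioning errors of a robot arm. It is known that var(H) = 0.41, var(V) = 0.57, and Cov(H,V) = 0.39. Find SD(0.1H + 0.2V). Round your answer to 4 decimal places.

var(0.1H + 0.2V) = (0.1)²·var(H) + (0.2)²·var(V) + 2·(0.1)·(0.2)·Cov(H,V)
= 0.01·0.41 + 0.04·0.57 + 0.04·0.39 = 0.0425
SD(0.1H + 0.2V) = √0.0425 ≈ 0.2062

0.2062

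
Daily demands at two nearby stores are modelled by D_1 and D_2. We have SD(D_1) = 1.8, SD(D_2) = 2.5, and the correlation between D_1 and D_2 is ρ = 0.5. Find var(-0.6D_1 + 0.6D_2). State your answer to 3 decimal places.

var(D_1) = (1.8)² = 3.24;  var(D_2) = (2.5)² = 6.25
Cov(D_1,D_2) = ρ·SD(D_1)·SD(D_2) = 0.5·1.8·2.5 = 2.25
var(-0.6D_1 + 0.6D_2) = (-0.6)²·var(D_1) + (0.6)²·var(D_2) + 2·(-0.6)·(0.6)·Cov(D_1,D_2)
= 0.36·3.24 + 0.36·6.25 + -0.72·2.25 = 1.7964

1.796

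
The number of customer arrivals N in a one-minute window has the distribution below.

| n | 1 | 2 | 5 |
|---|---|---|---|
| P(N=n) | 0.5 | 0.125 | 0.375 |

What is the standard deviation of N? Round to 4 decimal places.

E[N] = (1)(0.5) + (2)(0.125) + (5)(0.375) = 2.625
E[N²] = (1)²(0.5) + (2)²(0.125) + (5)²(0.375) = 10.375
Var(N) = E[N²] − (E[N])² = 10.375 − (2.625)² = 3.484375
sd(N) = √3.484375 ≈ 1.8666

1.8666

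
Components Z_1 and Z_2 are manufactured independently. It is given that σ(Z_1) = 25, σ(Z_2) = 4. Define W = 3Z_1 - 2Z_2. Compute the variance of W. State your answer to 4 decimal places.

V(Z_1) = 625, V(Z_2) = 16
By independence, V(W) = (3)²V(Z_1) + (-2)²V(Z_2)
= (3)²·625 + (-2)²·16 = 5689

5689.0000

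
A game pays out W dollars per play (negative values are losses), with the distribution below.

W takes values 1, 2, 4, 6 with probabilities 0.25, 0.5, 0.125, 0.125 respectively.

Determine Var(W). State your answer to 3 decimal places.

2.500

E[W] = (1)(0.25) + (2)(0.5) + (4)(0.125) + (6)(0.125) = 2.5
E[W²] = (1)²(0.25) + (2)²(0.5) + (4)²(0.125) + (6)²(0.125) = 8.75
Var(W) = E[W²] − (E[W])² = 8.75 − (2.5)² = 2.5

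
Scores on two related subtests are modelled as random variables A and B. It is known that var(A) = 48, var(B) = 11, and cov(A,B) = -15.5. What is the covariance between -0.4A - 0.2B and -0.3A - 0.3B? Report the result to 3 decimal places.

cov(-0.4A - 0.2B, -0.3A - 0.3B) = (-0.4)(-0.3)var(A) + (-0.2)(-0.3)var(B) + [(-0.4)(-0.3) + (-0.2)(-0.3)]cov(A,B)
= 0.12·48 + 0.06·11 + 0.18·-15.5 = 3.63

3.630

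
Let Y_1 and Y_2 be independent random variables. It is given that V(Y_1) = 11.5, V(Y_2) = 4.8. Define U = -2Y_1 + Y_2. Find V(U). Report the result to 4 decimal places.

By independence, V(U) = (-2)²V(Y_1) + (1)²V(Y_2)
= (-2)²·11.5 + (1)²·4.8 = 50.8

50.8000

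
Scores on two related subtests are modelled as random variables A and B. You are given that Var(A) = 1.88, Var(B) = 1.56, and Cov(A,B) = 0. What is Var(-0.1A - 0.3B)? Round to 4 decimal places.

Var(-0.1A - 0.3B) = (-0.1)²·Var(A) + (-0.3)²·Var(B) + 2·(-0.1)·(-0.3)·Cov(A,B)
= 0.01·1.88 + 0.09·1.56 + 0.06·0 = 0.1592

0.1592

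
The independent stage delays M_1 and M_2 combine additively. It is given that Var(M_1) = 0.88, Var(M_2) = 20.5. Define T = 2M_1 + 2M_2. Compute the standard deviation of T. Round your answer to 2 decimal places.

By independence, Var(T) = (2)²Var(M_1) + (2)²Var(M_2)
= (2)²·0.88 + (2)²·20.5 = 85.52
SD(T) = √85.52 ≈ 9.25

9.25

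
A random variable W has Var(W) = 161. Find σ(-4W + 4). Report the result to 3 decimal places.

50.754

Var(-4W + 4) = (-4)²·161 = 2576
σ(-4W + 4) = √2576 ≈ 50.754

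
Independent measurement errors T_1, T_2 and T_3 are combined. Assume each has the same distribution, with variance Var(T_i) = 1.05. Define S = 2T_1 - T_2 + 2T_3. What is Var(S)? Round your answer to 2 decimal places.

9.45

By independence, Var(S) = (2)²Var(T_1) + (-1)²Var(T_2) + (2)²Var(T_3)
= (2)²·1.05 + (-1)²·1.05 + (2)²·1.05 = 9.45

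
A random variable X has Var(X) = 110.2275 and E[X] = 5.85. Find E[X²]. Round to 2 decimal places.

E[X²] = Var(X) + (E[X])² = 110.2275 + (5.85)² = 144.45

144.45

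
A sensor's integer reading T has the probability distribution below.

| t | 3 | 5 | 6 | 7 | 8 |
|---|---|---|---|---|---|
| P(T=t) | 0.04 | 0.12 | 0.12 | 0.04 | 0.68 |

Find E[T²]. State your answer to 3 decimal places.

E[T²] = (3)²(0.04) + (5)²(0.12) + (6)²(0.12) + (7)²(0.04) + (8)²(0.68) = 53.16

53.160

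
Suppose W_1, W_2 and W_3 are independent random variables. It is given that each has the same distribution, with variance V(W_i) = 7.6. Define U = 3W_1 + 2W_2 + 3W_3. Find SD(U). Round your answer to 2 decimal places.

By independence, V(U) = (3)²V(W_1) + (2)²V(W_2) + (3)²V(W_3)
= (3)²·7.6 + (2)²·7.6 + (3)²·7.6 = 167.2
SD(U) = √167.2 ≈ 12.93

12.93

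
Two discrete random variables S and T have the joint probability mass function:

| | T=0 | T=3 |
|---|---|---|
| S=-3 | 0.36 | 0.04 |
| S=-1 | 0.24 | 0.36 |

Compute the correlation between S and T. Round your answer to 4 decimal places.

0.5000

E[S] = -1.8,  E[T] = 1.2
E[ST] = -1.44
Cov(S,T) = E[ST] − E[S]E[T] = -1.44 − (-1.8)(1.2) = 0.72
Var(S) = 0.96,  Var(T) = 2.16
ρ = 0.72 / √(0.96·2.16) ≈ 0.5000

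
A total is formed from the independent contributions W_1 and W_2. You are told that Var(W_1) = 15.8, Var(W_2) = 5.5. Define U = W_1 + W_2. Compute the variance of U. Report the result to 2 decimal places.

By independence, Var(U) = (1)²Var(W_1) + (1)²Var(W_2)
= (1)²·15.8 + (1)²·5.5 = 21.3

21.30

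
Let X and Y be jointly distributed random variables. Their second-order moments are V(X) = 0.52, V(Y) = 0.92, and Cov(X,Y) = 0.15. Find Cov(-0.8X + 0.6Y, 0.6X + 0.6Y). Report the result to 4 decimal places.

Cov(-0.8X + 0.6Y, 0.6X + 0.6Y) = (-0.8)(0.6)V(X) + (0.6)(0.6)V(Y) + [(-0.8)(0.6) + (0.6)(0.6)]Cov(X,Y)
= -0.48·0.52 + 0.36·0.92 + -0.12·0.15 = 0.0636

0.0636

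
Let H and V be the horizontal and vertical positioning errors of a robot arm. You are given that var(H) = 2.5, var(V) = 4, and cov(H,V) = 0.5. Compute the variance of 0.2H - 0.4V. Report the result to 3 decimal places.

var(0.2H - 0.4V) = (0.2)²·var(H) + (-0.4)²·var(V) + 2·(0.2)·(-0.4)·cov(H,V)
= 0.04·2.5 + 0.16·4 + -0.16·0.5 = 0.66

0.660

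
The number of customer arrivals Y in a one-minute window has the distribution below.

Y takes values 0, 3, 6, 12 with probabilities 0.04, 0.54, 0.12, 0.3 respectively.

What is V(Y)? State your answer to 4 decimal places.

17.0964

E[Y] = (0)(0.04) + (3)(0.54) + (6)(0.12) + (12)(0.3) = 5.94
E[Y²] = (0)²(0.04) + (3)²(0.54) + (6)²(0.12) + (12)²(0.3) = 52.38
V(Y) = E[Y²] − (E[Y])² = 52.38 − (5.94)² = 17.0964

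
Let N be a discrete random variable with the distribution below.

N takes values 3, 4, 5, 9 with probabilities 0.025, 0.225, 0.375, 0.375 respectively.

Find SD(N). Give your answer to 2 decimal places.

2.20

E[N] = (3)(0.025) + (4)(0.225) + (5)(0.375) + (9)(0.375) = 6.225
E[N²] = (3)²(0.025) + (4)²(0.225) + (5)²(0.375) + (9)²(0.375) = 43.575
Var(N) = E[N²] − (E[N])² = 43.575 − (6.225)² = 4.824375
SD(N) = √4.824375 ≈ 2.20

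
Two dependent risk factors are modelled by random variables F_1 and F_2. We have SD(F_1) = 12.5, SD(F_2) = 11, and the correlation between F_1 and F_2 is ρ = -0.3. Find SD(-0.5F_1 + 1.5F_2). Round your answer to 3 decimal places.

19.318

Var(F_1) = (12.5)² = 156.25;  Var(F_2) = (11)² = 121
cov(F_1,F_2) = ρ·SD(F_1)·SD(F_2) = -0.3·12.5·11 = -41.25
Var(-0.5F_1 + 1.5F_2) = (-0.5)²·Var(F_1) + (1.5)²·Var(F_2) + 2·(-0.5)·(1.5)·cov(F_1,F_2)
= 0.25·156.25 + 2.25·121 + -1.5·-41.25 = 373.1875
SD(-0.5F_1 + 1.5F_2) = √373.1875 ≈ 19.318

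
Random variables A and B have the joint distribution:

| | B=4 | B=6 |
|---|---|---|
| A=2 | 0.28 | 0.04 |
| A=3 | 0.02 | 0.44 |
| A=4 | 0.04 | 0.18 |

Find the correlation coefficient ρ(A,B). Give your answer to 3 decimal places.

E[A] = 2.9,  E[B] = 5.32
E[AB] = 15.84
Cov(A,B) = E[AB] − E[A]E[B] = 15.84 − (2.9)(5.32) = 0.412
V(A) = 0.53,  V(B) = 0.8976
ρ = 0.412 / √(0.53·0.8976) ≈ 0.597

0.597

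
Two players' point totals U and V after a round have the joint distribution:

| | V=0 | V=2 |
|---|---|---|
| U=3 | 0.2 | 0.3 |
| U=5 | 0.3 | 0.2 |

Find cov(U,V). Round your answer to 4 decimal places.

E[U] = 4,  E[V] = 1
E[UV] = 3.8
cov(U,V) = E[UV] − E[U]E[V] = 3.8 − (4)(1) = -0.2

-0.2000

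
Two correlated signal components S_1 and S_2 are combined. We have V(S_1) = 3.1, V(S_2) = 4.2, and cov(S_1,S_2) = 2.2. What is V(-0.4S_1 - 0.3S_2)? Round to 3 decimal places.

1.402

V(-0.4S_1 - 0.3S_2) = (-0.4)²·V(S_1) + (-0.3)²·V(S_2) + 2·(-0.4)·(-0.3)·cov(S_1,S_2)
= 0.16·3.1 + 0.09·4.2 + 0.24·2.2 = 1.402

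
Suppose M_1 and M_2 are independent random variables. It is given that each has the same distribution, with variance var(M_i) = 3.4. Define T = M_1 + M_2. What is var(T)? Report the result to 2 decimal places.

6.80

By independence, var(T) = (1)²var(M_1) + (1)²var(M_2)
= (1)²·3.4 + (1)²·3.4 = 6.8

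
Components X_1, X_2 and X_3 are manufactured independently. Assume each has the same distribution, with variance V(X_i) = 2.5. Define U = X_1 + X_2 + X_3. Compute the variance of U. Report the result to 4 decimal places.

7.5000

By independence, V(U) = (1)²V(X_1) + (1)²V(X_2) + (1)²V(X_3)
= (1)²·2.5 + (1)²·2.5 + (1)²·2.5 = 7.5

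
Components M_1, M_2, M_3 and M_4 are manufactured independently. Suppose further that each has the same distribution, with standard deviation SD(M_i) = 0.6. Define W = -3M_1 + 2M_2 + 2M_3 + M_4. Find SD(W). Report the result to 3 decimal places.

V(M_i) = (0.6)² = 0.36
By independence, V(W) = (-3)²V(M_1) + (2)²V(M_2) + (2)²V(M_3) + (1)²V(M_4)
= (-3)²·0.36 + (2)²·0.36 + (2)²·0.36 + (1)²·0.36 = 6.48
SD(W) = √6.48 ≈ 2.546

2.546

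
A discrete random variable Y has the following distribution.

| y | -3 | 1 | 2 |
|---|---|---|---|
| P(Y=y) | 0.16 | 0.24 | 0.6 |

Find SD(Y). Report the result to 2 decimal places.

1.78

E[Y] = (-3)(0.16) + (1)(0.24) + (2)(0.6) = 0.96
E[Y²] = (-3)²(0.16) + (1)²(0.24) + (2)²(0.6) = 4.08
Var(Y) = E[Y²] − (E[Y])² = 4.08 − (0.96)² = 3.1584
SD(Y) = √3.1584 ≈ 1.78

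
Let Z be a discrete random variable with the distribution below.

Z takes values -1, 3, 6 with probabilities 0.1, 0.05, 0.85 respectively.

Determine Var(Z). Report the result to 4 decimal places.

4.6275

E[Z] = (-1)(0.1) + (3)(0.05) + (6)(0.85) = 5.15
E[Z²] = (-1)²(0.1) + (3)²(0.05) + (6)²(0.85) = 31.15
Var(Z) = E[Z²] − (E[Z])² = 31.15 − (5.15)² = 4.6275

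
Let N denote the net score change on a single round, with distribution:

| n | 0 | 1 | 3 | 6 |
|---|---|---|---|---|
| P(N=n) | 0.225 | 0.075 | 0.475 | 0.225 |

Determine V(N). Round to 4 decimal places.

E[N] = (0)(0.225) + (1)(0.075) + (3)(0.475) + (6)(0.225) = 2.85
E[N²] = (0)²(0.225) + (1)²(0.075) + (3)²(0.475) + (6)²(0.225) = 12.45
V(N) = E[N²] − (E[N])² = 12.45 − (2.85)² = 4.3275

4.3275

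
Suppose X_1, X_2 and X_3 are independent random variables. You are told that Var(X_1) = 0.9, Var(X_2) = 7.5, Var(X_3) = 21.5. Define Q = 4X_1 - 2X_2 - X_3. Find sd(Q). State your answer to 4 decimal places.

By independence, Var(Q) = (4)²Var(X_1) + (-2)²Var(X_2) + (-1)²Var(X_3)
= (4)²·0.9 + (-2)²·7.5 + (-1)²·21.5 = 65.9
sd(Q) = √65.9 ≈ 8.1179

8.1179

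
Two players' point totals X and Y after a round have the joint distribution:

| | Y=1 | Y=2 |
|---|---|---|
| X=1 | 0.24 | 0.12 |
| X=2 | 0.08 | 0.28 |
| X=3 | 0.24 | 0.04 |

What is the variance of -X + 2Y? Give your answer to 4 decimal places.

1.7984

E[X] = 1.92,  E[Y] = 1.44,  E[XY] = 2.72
V(X) = 4.32 − (1.92)² = 0.6336;  V(Y) = 2.32 − (1.44)² = 0.2464
Cov(X,Y) = 2.72 − (1.92)(1.44) = -0.0448
V(-X + 2Y) = (-1)²·0.6336 + (2)²·0.2464 + 2·(-1)·(2)·-0.0448 = 1.7984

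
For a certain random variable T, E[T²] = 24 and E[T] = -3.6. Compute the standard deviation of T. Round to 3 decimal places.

Var(T) = 24 − (-3.6)² = 11.04
SD(T) = √11.04 ≈ 3.323

3.323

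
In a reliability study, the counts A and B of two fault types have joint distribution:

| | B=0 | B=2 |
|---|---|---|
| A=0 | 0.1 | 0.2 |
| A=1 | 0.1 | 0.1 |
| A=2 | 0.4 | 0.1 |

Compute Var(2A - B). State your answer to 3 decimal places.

5.440

E[A] = 1.2,  E[B] = 0.8,  E[AB] = 0.6
Var(A) = 2.2 − (1.2)² = 0.76;  Var(B) = 1.6 − (0.8)² = 0.96
cov(A,B) = 0.6 − (1.2)(0.8) = -0.36
Var(2A - B) = (2)²·0.76 + (-1)²·0.96 + 2·(2)·(-1)·-0.36 = 5.44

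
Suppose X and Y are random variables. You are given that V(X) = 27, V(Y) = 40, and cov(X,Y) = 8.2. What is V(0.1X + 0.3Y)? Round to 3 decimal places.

V(0.1X + 0.3Y) = (0.1)²·V(X) + (0.3)²·V(Y) + 2·(0.1)·(0.3)·cov(X,Y)
= 0.01·27 + 0.09·40 + 0.06·8.2 = 4.362

4.362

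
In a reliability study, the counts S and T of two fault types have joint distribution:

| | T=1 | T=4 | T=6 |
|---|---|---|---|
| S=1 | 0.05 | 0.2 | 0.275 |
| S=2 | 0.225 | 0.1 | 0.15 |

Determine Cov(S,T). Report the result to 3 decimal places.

-0.387

E[S] = 1.475,  E[T] = 4.025
E[ST] = 5.55
Cov(S,T) = E[ST] − E[S]E[T] = 5.55 − (1.475)(4.025) = -0.386875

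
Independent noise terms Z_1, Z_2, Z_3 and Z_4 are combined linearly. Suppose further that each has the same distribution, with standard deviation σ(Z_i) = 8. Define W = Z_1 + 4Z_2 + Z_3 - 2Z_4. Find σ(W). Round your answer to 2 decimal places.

var(Z_i) = (8)² = 64
By independence, var(W) = (1)²var(Z_1) + (4)²var(Z_2) + (1)²var(Z_3) + (-2)²var(Z_4)
= (1)²·64 + (4)²·64 + (1)²·64 + (-2)²·64 = 1408
σ(W) = √1408 ≈ 37.52

37.52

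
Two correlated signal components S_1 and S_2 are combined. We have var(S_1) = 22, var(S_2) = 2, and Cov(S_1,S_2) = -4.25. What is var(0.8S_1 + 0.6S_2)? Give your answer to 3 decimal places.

var(0.8S_1 + 0.6S_2) = (0.8)²·var(S_1) + (0.6)²·var(S_2) + 2·(0.8)·(0.6)·Cov(S_1,S_2)
= 0.64·22 + 0.36·2 + 0.96·-4.25 = 10.72

10.720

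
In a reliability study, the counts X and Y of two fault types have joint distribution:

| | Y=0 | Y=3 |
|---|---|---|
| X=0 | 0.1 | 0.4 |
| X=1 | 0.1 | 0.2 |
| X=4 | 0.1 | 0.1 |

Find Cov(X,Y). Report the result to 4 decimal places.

-0.5100

E[X] = 1.1,  E[Y] = 2.1
E[XY] = 1.8
Cov(X,Y) = E[XY] − E[X]E[Y] = 1.8 − (1.1)(2.1) = -0.51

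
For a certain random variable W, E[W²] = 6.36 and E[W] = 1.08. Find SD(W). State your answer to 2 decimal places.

2.28

Var(W) = 6.36 − (1.08)² = 5.1936
SD(W) = √5.1936 ≈ 2.28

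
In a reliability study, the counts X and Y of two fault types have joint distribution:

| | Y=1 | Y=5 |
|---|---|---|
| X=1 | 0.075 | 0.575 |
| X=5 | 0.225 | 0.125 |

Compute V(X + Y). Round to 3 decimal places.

E[X] = 2.4,  E[Y] = 3.8,  E[XY] = 7.2
V(X) = 9.4 − (2.4)² = 3.64;  V(Y) = 17.8 − (3.8)² = 3.36
cov(X,Y) = 7.2 − (2.4)(3.8) = -1.92
V(X + Y) = (1)²·3.64 + (1)²·3.36 + 2·(1)·(1)·-1.92 = 3.16

3.160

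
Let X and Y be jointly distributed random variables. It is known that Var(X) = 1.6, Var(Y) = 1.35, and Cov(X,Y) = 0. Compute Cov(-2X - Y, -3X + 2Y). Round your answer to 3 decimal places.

Cov(-2X - Y, -3X + 2Y) = (-2)(-3)Var(X) + (-1)(2)Var(Y) + [(-2)(2) + (-1)(-3)]Cov(X,Y)
= 6·1.6 + -2·1.35 + -1·0 = 6.9

6.900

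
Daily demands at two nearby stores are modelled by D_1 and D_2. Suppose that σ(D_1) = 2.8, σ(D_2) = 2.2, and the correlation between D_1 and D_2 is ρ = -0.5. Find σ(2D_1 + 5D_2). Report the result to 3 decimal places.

9.527

V(D_1) = (2.8)² = 7.84;  V(D_2) = (2.2)² = 4.84
Cov(D_1,D_2) = ρ·σ(D_1)·σ(D_2) = -0.5·2.8·2.2 = -3.08
V(2D_1 + 5D_2) = (2)²·V(D_1) + (5)²·V(D_2) + 2·(2)·(5)·Cov(D_1,D_2)
= 4·7.84 + 25·4.84 + 20·-3.08 = 90.76
σ(2D_1 + 5D_2) = √90.76 ≈ 9.527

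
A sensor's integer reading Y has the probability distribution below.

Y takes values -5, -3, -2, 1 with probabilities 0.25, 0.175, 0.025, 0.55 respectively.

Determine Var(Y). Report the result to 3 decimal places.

6.849

E[Y] = (-5)(0.25) + (-3)(0.175) + (-2)(0.025) + (1)(0.55) = -1.275
E[Y²] = (-5)²(0.25) + (-3)²(0.175) + (-2)²(0.025) + (1)²(0.55) = 8.475
Var(Y) = E[Y²] − (E[Y])² = 8.475 − (-1.275)² = 6.849375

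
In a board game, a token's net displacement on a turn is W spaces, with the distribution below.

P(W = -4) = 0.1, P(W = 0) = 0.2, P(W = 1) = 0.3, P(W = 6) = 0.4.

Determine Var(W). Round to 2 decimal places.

E[W] = (-4)(0.1) + (0)(0.2) + (1)(0.3) + (6)(0.4) = 2.3
E[W²] = (-4)²(0.1) + (0)²(0.2) + (1)²(0.3) + (6)²(0.4) = 16.3
Var(W) = E[W²] − (E[W])² = 16.3 − (2.3)² = 11.01

11.01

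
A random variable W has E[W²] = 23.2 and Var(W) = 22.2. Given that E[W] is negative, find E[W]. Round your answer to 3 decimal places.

(E[W])² = E[W²] − Var(W) = 23.2 − 22.2 = 1
E[W] = −√1 = -1

-1.000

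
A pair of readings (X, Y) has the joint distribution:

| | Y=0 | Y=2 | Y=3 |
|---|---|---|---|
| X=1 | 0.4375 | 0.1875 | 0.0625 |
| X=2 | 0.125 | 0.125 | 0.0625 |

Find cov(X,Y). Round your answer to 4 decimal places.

E[X] = 1.3125,  E[Y] = 1
E[XY] = 1.4375
cov(X,Y) = E[XY] − E[X]E[Y] = 1.4375 − (1.3125)(1) = 0.125

0.1250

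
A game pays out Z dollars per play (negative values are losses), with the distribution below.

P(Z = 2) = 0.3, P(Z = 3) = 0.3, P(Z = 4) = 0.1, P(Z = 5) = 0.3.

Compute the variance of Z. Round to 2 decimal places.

1.44

E[Z] = (2)(0.3) + (3)(0.3) + (4)(0.1) + (5)(0.3) = 3.4
E[Z²] = (2)²(0.3) + (3)²(0.3) + (4)²(0.1) + (5)²(0.3) = 13
V(Z) = E[Z²] − (E[Z])² = 13 − (3.4)² = 1.44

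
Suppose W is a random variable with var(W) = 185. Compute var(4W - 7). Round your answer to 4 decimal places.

2960.0000

var(4W - 7) = (4)²·var(W) = 16·185 = 2960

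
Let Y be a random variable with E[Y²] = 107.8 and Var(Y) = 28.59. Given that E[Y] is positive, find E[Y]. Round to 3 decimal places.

8.900

(E[Y])² = E[Y²] − Var(Y) = 107.8 − 28.59 = 79.21
E[Y] = √79.21 = 8.9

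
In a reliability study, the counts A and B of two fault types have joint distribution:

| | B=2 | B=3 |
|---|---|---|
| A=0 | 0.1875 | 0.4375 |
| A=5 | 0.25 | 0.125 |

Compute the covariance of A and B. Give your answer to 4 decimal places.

-0.4297

E[A] = 1.875,  E[B] = 2.5625
E[AB] = 4.375
Cov(A,B) = E[AB] − E[A]E[B] = 4.375 − (1.875)(2.5625) = -0.4296875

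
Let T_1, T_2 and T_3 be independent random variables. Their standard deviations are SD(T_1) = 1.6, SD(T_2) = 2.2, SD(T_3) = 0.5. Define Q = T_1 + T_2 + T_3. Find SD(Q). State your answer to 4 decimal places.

Var(T_1) = 2.56, Var(T_2) = 4.84, Var(T_3) = 0.25
By independence, Var(Q) = (1)²Var(T_1) + (1)²Var(T_2) + (1)²Var(T_3)
= (1)²·2.56 + (1)²·4.84 + (1)²·0.25 = 7.65
SD(Q) = √7.65 ≈ 2.7659

2.7659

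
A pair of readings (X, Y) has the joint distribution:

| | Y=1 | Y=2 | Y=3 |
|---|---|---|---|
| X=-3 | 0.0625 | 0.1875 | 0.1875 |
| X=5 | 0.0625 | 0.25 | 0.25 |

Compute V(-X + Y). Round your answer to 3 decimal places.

E[X] = 1.5,  E[Y] = 2.3125,  E[XY] = 3.5625
V(X) = 18 − (1.5)² = 15.75;  V(Y) = 5.8125 − (2.3125)² = 0.46484375
Cov(X,Y) = 3.5625 − (1.5)(2.3125) = 0.09375
V(-X + Y) = (-1)²·15.75 + (1)²·0.46484375 + 2·(-1)·(1)·0.09375 = 16.02734375

16.027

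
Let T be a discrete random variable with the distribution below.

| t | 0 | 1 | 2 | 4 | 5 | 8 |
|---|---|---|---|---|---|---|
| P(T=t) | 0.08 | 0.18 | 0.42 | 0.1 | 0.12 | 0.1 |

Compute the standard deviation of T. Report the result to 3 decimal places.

2.215

E[T] = (0)(0.08) + (1)(0.18) + (2)(0.42) + (4)(0.1) + (5)(0.12) + (8)(0.1) = 2.82
E[T²] = (0)²(0.08) + (1)²(0.18) + (2)²(0.42) + (4)²(0.1) + (5)²(0.12) + (8)²(0.1) = 12.86
var(T) = E[T²] − (E[T])² = 12.86 − (2.82)² = 4.9076
sd(T) = √4.9076 ≈ 2.215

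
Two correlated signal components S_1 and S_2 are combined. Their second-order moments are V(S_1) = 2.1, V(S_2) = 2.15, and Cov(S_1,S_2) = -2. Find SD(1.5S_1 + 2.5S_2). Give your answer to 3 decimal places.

V(1.5S_1 + 2.5S_2) = (1.5)²·V(S_1) + (2.5)²·V(S_2) + 2·(1.5)·(2.5)·Cov(S_1,S_2)
= 2.25·2.1 + 6.25·2.15 + 7.5·-2 = 3.1625
SD(1.5S_1 + 2.5S_2) = √3.1625 ≈ 1.778

1.778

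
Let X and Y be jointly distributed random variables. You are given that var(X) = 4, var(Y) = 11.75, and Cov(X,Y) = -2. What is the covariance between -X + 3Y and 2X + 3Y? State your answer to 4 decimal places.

91.7500

Cov(-X + 3Y, 2X + 3Y) = (-1)(2)var(X) + (3)(3)var(Y) + [(-1)(3) + (3)(2)]Cov(X,Y)
= -2·4 + 9·11.75 + 3·-2 = 91.75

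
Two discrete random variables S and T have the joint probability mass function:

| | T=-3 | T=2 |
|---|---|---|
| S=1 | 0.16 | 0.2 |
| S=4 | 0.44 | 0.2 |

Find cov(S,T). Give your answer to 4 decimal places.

E[S] = 2.92,  E[T] = -1
E[ST] = -3.76
cov(S,T) = E[ST] − E[S]E[T] = -3.76 − (2.92)(-1) = -0.84

-0.8400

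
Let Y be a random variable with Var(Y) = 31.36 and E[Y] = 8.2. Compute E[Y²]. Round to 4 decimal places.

E[Y²] = Var(Y) + (E[Y])² = 31.36 + (8.2)² = 98.6

98.6000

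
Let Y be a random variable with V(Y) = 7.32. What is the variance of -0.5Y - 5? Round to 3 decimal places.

1.830

V(-0.5Y - 5) = (-0.5)²·V(Y) = 0.25·7.32 = 1.83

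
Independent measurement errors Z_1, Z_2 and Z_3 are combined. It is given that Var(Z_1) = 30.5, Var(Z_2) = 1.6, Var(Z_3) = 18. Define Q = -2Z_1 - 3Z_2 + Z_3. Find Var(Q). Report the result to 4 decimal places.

154.4000

By independence, Var(Q) = (-2)²Var(Z_1) + (-3)²Var(Z_2) + (1)²Var(Z_3)
= (-2)²·30.5 + (-3)²·1.6 + (1)²·18 = 154.4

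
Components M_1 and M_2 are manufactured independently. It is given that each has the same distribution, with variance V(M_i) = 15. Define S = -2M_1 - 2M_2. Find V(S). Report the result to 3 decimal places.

By independence, V(S) = (-2)²V(M_1) + (-2)²V(M_2)
= (-2)²·15 + (-2)²·15 = 120

120.000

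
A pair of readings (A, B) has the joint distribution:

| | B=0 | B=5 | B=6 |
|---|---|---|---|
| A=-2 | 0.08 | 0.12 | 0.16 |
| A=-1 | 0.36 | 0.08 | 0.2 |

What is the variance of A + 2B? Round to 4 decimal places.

E[A] = -1.36,  E[B] = 3.16,  E[AB] = -4.72
Var(A) = 2.08 − (-1.36)² = 0.2304;  Var(B) = 17.96 − (3.16)² = 7.9744
cov(A,B) = -4.72 − (-1.36)(3.16) = -0.4224
Var(A + 2B) = (1)²·0.2304 + (2)²·7.9744 + 2·(1)·(2)·-0.4224 = 30.4384

30.4384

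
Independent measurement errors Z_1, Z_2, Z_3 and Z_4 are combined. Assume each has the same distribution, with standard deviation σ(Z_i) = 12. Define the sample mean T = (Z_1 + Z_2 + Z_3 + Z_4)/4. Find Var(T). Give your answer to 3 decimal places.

36.000

Var(Z_i) = (12)² = 144
By independence, Var(T) = (0.25)²Var(Z_1) + (0.25)²Var(Z_2) + (0.25)²Var(Z_3) + (0.25)²Var(Z_4)
= (0.25)²·144 + (0.25)²·144 + (0.25)²·144 + (0.25)²·144 = 36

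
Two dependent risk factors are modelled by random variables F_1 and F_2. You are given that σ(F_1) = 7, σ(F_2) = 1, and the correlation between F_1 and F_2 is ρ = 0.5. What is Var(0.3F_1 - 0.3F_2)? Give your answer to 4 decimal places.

Var(F_1) = (7)² = 49;  Var(F_2) = (1)² = 1
Cov(F_1,F_2) = ρ·σ(F_1)·σ(F_2) = 0.5·7·1 = 3.5
Var(0.3F_1 - 0.3F_2) = (0.3)²·Var(F_1) + (-0.3)²·Var(F_2) + 2·(0.3)·(-0.3)·Cov(F_1,F_2)
= 0.09·49 + 0.09·1 + -0.18·3.5 = 3.87

3.8700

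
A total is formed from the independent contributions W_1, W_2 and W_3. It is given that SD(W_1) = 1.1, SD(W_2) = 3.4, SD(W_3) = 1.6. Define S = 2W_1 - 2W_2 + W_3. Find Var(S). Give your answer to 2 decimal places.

Var(W_1) = 1.21, Var(W_2) = 11.56, Var(W_3) = 2.56
By independence, Var(S) = (2)²Var(W_1) + (-2)²Var(W_2) + (1)²Var(W_3)
= (2)²·1.21 + (-2)²·11.56 + (1)²·2.56 = 53.64

53.64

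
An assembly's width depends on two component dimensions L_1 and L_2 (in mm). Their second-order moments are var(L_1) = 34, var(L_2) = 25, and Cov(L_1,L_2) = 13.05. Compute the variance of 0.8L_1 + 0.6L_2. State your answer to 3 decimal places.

43.288

var(0.8L_1 + 0.6L_2) = (0.8)²·var(L_1) + (0.6)²·var(L_2) + 2·(0.8)·(0.6)·Cov(L_1,L_2)
= 0.64·34 + 0.36·25 + 0.96·13.05 = 43.288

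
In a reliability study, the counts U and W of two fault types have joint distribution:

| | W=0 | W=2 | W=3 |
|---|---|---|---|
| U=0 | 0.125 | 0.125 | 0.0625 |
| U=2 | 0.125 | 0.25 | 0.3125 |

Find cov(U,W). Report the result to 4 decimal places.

E[U] = 1.375,  E[W] = 1.875
E[UW] = 2.875
cov(U,W) = E[UW] − E[U]E[W] = 2.875 − (1.375)(1.875) = 0.296875

0.2969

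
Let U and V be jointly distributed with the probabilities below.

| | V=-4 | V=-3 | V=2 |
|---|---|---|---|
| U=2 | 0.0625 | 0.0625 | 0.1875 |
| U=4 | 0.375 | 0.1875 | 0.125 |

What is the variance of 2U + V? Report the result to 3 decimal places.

6.234

E[U] = 3.375,  E[V] = -1.875,  E[UV] = -7.375
Var(U) = 12.25 − (3.375)² = 0.859375;  Var(V) = 10.5 − (-1.875)² = 6.984375
Cov(U,V) = -7.375 − (3.375)(-1.875) = -1.046875
Var(2U + V) = (2)²·0.859375 + (1)²·6.984375 + 2·(2)·(1)·-1.046875 = 6.234375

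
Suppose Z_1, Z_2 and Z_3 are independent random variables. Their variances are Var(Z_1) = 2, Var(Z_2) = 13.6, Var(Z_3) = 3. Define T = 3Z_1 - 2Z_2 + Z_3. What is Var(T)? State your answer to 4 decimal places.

75.4000

By independence, Var(T) = (3)²Var(Z_1) + (-2)²Var(Z_2) + (1)²Var(Z_3)
= (3)²·2 + (-2)²·13.6 + (1)²·3 = 75.4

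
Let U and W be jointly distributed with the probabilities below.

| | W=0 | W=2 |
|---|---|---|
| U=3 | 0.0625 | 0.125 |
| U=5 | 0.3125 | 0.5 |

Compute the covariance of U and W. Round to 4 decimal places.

-0.0313

E[U] = 4.625,  E[W] = 1.25
E[UW] = 5.75
Cov(U,W) = E[UW] − E[U]E[W] = 5.75 − (4.625)(1.25) = -0.03125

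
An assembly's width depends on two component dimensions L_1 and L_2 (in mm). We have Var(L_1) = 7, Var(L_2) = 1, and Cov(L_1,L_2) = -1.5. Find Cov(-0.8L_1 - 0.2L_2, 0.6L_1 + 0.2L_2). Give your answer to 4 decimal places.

-2.9800

Cov(-0.8L_1 - 0.2L_2, 0.6L_1 + 0.2L_2) = (-0.8)(0.6)Var(L_1) + (-0.2)(0.2)Var(L_2) + [(-0.8)(0.2) + (-0.2)(0.6)]Cov(L_1,L_2)
= -0.48·7 + -0.04·1 + -0.28·-1.5 = -2.98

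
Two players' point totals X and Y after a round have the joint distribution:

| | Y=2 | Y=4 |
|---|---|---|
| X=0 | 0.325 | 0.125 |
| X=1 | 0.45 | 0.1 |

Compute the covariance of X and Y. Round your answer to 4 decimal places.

E[X] = 0.55,  E[Y] = 2.45
E[XY] = 1.3
cov(X,Y) = E[XY] − E[X]E[Y] = 1.3 − (0.55)(2.45) = -0.0475

-0.0475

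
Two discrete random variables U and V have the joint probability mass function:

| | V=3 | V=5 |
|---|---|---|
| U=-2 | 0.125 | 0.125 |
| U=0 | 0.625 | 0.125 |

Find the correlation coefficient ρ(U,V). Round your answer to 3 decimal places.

E[U] = -0.5,  E[V] = 3.5
E[UV] = -2
Cov(U,V) = E[UV] − E[U]E[V] = -2 − (-0.5)(3.5) = -0.25
Var(U) = 0.75,  Var(V) = 0.75
ρ = -0.25 / √(0.75·0.75) ≈ -0.333

-0.333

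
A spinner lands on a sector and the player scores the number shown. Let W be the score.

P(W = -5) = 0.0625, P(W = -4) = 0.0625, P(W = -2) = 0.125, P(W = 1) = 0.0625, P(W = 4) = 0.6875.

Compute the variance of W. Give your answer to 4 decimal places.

10.1250

E[W] = (-5)(0.0625) + (-4)(0.0625) + (-2)(0.125) + (1)(0.0625) + (4)(0.6875) = 2
E[W²] = (-5)²(0.0625) + (-4)²(0.0625) + (-2)²(0.125) + (1)²(0.0625) + (4)²(0.6875) = 14.125
var(W) = E[W²] − (E[W])² = 14.125 − (2)² = 10.125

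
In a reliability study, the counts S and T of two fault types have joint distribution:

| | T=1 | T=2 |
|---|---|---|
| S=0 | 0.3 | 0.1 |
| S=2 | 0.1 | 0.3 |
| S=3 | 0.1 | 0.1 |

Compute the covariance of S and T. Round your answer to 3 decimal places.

E[S] = 1.4,  E[T] = 1.5
E[ST] = 2.3
Cov(S,T) = E[ST] − E[S]E[T] = 2.3 − (1.4)(1.5) = 0.2

0.200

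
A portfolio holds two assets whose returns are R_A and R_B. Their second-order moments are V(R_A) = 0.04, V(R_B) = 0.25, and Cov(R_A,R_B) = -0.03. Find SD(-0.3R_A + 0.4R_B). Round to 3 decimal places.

0.225

V(-0.3R_A + 0.4R_B) = (-0.3)²·V(R_A) + (0.4)²·V(R_B) + 2·(-0.3)·(0.4)·Cov(R_A,R_B)
= 0.09·0.04 + 0.16·0.25 + -0.24·-0.03 = 0.0508
SD(-0.3R_A + 0.4R_B) = √0.0508 ≈ 0.225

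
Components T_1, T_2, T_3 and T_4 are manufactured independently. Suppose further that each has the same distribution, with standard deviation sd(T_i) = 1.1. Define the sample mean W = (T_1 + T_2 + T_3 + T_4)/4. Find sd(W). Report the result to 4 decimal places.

var(T_i) = (1.1)² = 1.21
By independence, var(W) = (0.25)²var(T_1) + (0.25)²var(T_2) + (0.25)²var(T_3) + (0.25)²var(T_4)
= (0.25)²·1.21 + (0.25)²·1.21 + (0.25)²·1.21 + (0.25)²·1.21 = 0.3025
sd(W) = √0.3025 ≈ 0.5500

0.5500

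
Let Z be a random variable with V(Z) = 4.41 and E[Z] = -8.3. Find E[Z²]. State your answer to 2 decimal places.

E[Z²] = V(Z) + (E[Z])² = 4.41 + (-8.3)² = 73.3

73.30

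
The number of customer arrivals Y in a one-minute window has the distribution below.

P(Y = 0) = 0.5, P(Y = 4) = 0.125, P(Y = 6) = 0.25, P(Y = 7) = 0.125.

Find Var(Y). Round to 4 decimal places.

E[Y] = (0)(0.5) + (4)(0.125) + (6)(0.25) + (7)(0.125) = 2.875
E[Y²] = (0)²(0.5) + (4)²(0.125) + (6)²(0.25) + (7)²(0.125) = 17.125
Var(Y) = E[Y²] − (E[Y])² = 17.125 − (2.875)² = 8.859375

8.8594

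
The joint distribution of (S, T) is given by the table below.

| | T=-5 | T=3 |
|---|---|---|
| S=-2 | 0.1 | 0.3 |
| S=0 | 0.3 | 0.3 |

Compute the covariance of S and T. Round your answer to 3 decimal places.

-0.960

E[S] = -0.8,  E[T] = -0.2
E[ST] = -0.8
Cov(S,T) = E[ST] − E[S]E[T] = -0.8 − (-0.8)(-0.2) = -0.96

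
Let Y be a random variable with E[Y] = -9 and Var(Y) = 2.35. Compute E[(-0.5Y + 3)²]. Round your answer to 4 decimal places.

56.8375

E[-0.5Y + 3] = -0.5·-9 + 3 = 7.5
Var(-0.5Y + 3) = (-0.5)²·2.35 = 0.5875
E[(-0.5Y + 3)²] = Var((-0.5Y + 3)) + (E[(-0.5Y + 3)])² = 0.5875 + (7.5)² = 56.8375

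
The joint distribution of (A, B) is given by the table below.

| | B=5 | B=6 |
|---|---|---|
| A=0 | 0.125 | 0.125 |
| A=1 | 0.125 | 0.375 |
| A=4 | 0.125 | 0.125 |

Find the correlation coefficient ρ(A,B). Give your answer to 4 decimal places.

E[A] = 1.5,  E[B] = 5.625
E[AB] = 8.375
cov(A,B) = E[AB] − E[A]E[B] = 8.375 − (1.5)(5.625) = -0.0625
var(A) = 2.25,  var(B) = 0.234375
ρ = -0.0625 / √(2.25·0.234375) ≈ -0.0861

-0.0861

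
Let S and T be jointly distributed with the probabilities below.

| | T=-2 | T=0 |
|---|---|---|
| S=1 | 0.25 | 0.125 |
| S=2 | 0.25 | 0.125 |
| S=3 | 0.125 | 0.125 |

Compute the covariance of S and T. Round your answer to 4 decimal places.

0.0938

E[S] = 1.875,  E[T] = -1.25
E[ST] = -2.25
Cov(S,T) = E[ST] − E[S]E[T] = -2.25 − (1.875)(-1.25) = 0.09375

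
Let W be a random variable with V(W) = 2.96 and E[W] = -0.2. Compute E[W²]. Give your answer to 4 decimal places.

E[W²] = V(W) + (E[W])² = 2.96 + (-0.2)² = 3

3.0000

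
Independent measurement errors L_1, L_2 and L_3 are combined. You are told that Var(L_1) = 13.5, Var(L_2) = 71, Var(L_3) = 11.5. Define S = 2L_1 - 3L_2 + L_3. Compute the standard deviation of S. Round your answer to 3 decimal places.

26.542

By independence, Var(S) = (2)²Var(L_1) + (-3)²Var(L_2) + (1)²Var(L_3)
= (2)²·13.5 + (-3)²·71 + (1)²·11.5 = 704.5
SD(S) = √704.5 ≈ 26.542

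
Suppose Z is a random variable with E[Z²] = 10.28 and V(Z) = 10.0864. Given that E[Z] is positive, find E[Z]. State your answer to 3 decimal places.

(E[Z])² = E[Z²] − V(Z) = 10.28 − 10.0864 = 0.1936
E[Z] = √0.1936 = 0.44

0.440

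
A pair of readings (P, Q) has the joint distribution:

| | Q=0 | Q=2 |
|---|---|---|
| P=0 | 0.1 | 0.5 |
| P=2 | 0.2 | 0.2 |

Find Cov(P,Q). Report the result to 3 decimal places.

-0.320

E[P] = 0.8,  E[Q] = 1.4
E[PQ] = 0.8
Cov(P,Q) = E[PQ] − E[P]E[Q] = 0.8 − (0.8)(1.4) = -0.32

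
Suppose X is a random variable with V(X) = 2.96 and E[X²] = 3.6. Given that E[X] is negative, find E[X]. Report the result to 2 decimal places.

(E[X])² = E[X²] − V(X) = 3.6 − 2.96 = 0.64
E[X] = −√0.64 = -0.8

-0.80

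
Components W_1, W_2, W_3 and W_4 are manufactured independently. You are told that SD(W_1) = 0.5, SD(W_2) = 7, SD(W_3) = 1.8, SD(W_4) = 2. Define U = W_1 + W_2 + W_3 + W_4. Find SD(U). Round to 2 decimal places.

7.52

Var(W_1) = 0.25, Var(W_2) = 49, Var(W_3) = 3.24, Var(W_4) = 4
By independence, Var(U) = (1)²Var(W_1) + (1)²Var(W_2) + (1)²Var(W_3) + (1)²Var(W_4)
= (1)²·0.25 + (1)²·49 + (1)²·3.24 + (1)²·4 = 56.49
SD(U) = √56.49 ≈ 7.52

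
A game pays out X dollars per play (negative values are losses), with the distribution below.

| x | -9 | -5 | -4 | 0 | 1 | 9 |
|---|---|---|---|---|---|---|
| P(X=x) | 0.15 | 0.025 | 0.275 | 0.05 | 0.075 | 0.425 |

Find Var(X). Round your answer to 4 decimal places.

49.9194

E[X] = (-9)(0.15) + (-5)(0.025) + (-4)(0.275) + (0)(0.05) + (1)(0.075) + (9)(0.425) = 1.325
E[X²] = (-9)²(0.15) + (-5)²(0.025) + (-4)²(0.275) + (0)²(0.05) + (1)²(0.075) + (9)²(0.425) = 51.675
Var(X) = E[X²] − (E[X])² = 51.675 − (1.325)² = 49.919375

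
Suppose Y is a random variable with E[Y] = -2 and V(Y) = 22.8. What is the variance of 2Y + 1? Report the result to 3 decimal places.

91.200

V(2Y + 1) = (2)²·V(Y) = 4·22.8 = 91.2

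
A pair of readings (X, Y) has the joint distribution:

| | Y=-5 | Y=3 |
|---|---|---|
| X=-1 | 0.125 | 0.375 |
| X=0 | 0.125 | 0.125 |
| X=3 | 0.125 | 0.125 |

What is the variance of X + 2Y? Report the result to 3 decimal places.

E[X] = 0.25,  E[Y] = 0,  E[XY] = -1.25
Var(X) = 2.75 − (0.25)² = 2.6875;  Var(Y) = 15 − (0)² = 15
cov(X,Y) = -1.25 − (0.25)(0) = -1.25
Var(X + 2Y) = (1)²·2.6875 + (2)²·15 + 2·(1)·(2)·-1.25 = 57.6875

57.688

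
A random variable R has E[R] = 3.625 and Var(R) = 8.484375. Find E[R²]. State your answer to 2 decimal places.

21.63

E[R²] = Var(R) + (E[R])² = 8.484375 + (3.625)² = 21.625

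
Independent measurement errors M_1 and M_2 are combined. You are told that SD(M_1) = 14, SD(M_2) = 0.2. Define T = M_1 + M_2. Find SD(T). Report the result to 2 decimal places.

Var(M_1) = 196, Var(M_2) = 0.04
By independence, Var(T) = (1)²Var(M_1) + (1)²Var(M_2)
= (1)²·196 + (1)²·0.04 = 196.04
SD(T) = √196.04 ≈ 14.00

14.00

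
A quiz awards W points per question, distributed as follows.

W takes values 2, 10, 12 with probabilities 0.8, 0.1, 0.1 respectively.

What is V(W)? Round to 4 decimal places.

E[W] = (2)(0.8) + (10)(0.1) + (12)(0.1) = 3.8
E[W²] = (2)²(0.8) + (10)²(0.1) + (12)²(0.1) = 27.6
V(W) = E[W²] − (E[W])² = 27.6 − (3.8)² = 13.16

13.1600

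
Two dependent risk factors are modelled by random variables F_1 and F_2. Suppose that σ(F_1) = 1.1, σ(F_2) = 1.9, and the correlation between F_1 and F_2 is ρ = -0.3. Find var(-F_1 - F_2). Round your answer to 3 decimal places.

var(F_1) = (1.1)² = 1.21;  var(F_2) = (1.9)² = 3.61
Cov(F_1,F_2) = ρ·σ(F_1)·σ(F_2) = -0.3·1.1·1.9 = -0.627
var(-F_1 - F_2) = (-1)²·var(F_1) + (-1)²·var(F_2) + 2·(-1)·(-1)·Cov(F_1,F_2)
= 1·1.21 + 1·3.61 + 2·-0.627 = 3.566

3.566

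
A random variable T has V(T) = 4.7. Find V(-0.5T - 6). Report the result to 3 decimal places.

1.175

V(-0.5T - 6) = (-0.5)²·V(T) = 0.25·4.7 = 1.175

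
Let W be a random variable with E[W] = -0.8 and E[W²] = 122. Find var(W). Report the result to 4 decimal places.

var(W) = 122 − (-0.8)² = 121.36

121.3600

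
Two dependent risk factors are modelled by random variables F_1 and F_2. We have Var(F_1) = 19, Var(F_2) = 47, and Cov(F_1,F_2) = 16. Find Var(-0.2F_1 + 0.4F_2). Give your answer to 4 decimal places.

5.7200

Var(-0.2F_1 + 0.4F_2) = (-0.2)²·Var(F_1) + (0.4)²·Var(F_2) + 2·(-0.2)·(0.4)·Cov(F_1,F_2)
= 0.04·19 + 0.16·47 + -0.16·16 = 5.72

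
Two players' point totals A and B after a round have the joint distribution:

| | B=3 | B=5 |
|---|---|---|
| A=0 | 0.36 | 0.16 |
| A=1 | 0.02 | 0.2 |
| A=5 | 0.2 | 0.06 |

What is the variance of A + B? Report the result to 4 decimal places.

E[A] = 1.52,  E[B] = 3.84,  E[AB] = 5.56
var(A) = 6.72 − (1.52)² = 4.4096;  var(B) = 15.72 − (3.84)² = 0.9744
Cov(A,B) = 5.56 − (1.52)(3.84) = -0.2768
var(A + B) = (1)²·4.4096 + (1)²·0.9744 + 2·(1)·(1)·-0.2768 = 4.8304

4.8304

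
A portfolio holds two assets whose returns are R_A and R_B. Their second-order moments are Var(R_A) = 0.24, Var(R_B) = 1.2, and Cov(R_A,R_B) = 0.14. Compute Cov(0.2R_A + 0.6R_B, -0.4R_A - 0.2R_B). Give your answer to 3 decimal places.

Cov(0.2R_A + 0.6R_B, -0.4R_A - 0.2R_B) = (0.2)(-0.4)Var(R_A) + (0.6)(-0.2)Var(R_B) + [(0.2)(-0.2) + (0.6)(-0.4)]Cov(R_A,R_B)
= -0.08·0.24 + -0.12·1.2 + -0.28·0.14 = -0.2024

-0.202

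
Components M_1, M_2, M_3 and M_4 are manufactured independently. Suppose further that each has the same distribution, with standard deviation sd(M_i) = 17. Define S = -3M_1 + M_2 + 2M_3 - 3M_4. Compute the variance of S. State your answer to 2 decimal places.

6647.00

Var(M_i) = (17)² = 289
By independence, Var(S) = (-3)²Var(M_1) + (1)²Var(M_2) + (2)²Var(M_3) + (-3)²Var(M_4)
= (-3)²·289 + (1)²·289 + (2)²·289 + (-3)²·289 = 6647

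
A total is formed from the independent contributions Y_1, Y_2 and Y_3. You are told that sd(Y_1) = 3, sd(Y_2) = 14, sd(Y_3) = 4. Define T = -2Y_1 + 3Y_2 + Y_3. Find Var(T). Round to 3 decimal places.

1816.000

Var(Y_1) = 9, Var(Y_2) = 196, Var(Y_3) = 16
By independence, Var(T) = (-2)²Var(Y_1) + (3)²Var(Y_2) + (1)²Var(Y_3)
= (-2)²·9 + (3)²·196 + (1)²·16 = 1816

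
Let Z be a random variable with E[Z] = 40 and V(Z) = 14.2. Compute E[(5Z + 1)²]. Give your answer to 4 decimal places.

E[5Z + 1] = 5·40 + 1 = 201
V(5Z + 1) = (5)²·14.2 = 355
E[(5Z + 1)²] = V((5Z + 1)) + (E[(5Z + 1)])² = 355 + (201)² = 40756

40756.0000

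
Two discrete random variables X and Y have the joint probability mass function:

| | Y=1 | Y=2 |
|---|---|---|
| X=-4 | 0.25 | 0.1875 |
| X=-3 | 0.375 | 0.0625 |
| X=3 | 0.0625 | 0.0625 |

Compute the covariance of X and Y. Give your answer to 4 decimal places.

0.0898

E[X] = -2.6875,  E[Y] = 1.3125
E[XY] = -3.4375
Cov(X,Y) = E[XY] − E[X]E[Y] = -3.4375 − (-2.6875)(1.3125) = 0.08984375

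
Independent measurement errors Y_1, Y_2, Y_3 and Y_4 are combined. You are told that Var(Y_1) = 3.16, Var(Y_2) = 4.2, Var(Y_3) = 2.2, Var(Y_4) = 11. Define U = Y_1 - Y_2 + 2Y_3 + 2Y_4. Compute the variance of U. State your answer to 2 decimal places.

By independence, Var(U) = (1)²Var(Y_1) + (-1)²Var(Y_2) + (2)²Var(Y_3) + (2)²Var(Y_4)
= (1)²·3.16 + (-1)²·4.2 + (2)²·2.2 + (2)²·11 = 60.16

60.16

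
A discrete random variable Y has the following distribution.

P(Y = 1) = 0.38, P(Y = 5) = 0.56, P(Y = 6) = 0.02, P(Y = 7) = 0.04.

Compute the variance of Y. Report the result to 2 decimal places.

4.24

E[Y] = (1)(0.38) + (5)(0.56) + (6)(0.02) + (7)(0.04) = 3.58
E[Y²] = (1)²(0.38) + (5)²(0.56) + (6)²(0.02) + (7)²(0.04) = 17.06
var(Y) = E[Y²] − (E[Y])² = 17.06 − (3.58)² = 4.2436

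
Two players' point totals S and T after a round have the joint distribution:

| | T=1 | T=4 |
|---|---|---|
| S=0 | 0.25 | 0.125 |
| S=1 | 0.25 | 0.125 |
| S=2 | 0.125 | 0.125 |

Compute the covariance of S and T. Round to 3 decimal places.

0.141

E[S] = 0.875,  E[T] = 2.125
E[ST] = 2
Cov(S,T) = E[ST] − E[S]E[T] = 2 − (0.875)(2.125) = 0.140625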